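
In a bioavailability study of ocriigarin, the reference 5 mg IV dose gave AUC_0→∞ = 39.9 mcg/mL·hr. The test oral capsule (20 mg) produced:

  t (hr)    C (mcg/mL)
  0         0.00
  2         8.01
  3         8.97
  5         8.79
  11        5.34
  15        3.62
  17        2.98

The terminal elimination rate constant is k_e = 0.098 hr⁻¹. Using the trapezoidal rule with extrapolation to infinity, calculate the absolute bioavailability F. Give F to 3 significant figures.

F = 0.824

Trapezoidal AUC_0→17 (oral capsule):
  [0→2]: (0.00+8.01)/2 × 2 = 8.01
  [2→3]: (8.01+8.97)/2 × 1 = 8.49
  [3→5]: (8.97+8.79)/2 × 2 = 17.76
  [5→11]: (8.79+5.34)/2 × 6 = 42.39
  [11→15]: (5.34+3.62)/2 × 4 = 17.92
  [15→17]: (3.62+2.98)/2 × 2 = 6.6
  Sum = 101.17 mcg/mL·hr
Tail: C_last/k_e = 2.98/0.098 = 30.408
AUC_0→∞ (oral capsule) = 101.17 + 30.408 = 131.578 mcg/mL·hr
F = (AUC_ev/D_ev)/(AUC_iv/D_iv) = (131.578/20)/(39.9/5) = 6.5789/7.98 = 0.8244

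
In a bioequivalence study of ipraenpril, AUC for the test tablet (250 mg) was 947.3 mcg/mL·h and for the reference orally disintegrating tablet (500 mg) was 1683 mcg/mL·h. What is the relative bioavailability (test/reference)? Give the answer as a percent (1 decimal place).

F_rel = (AUC_test/D_test) / (AUC_ref/D_ref)
      = (947.3/250) / (1683/500)
      = 3.7892 / 3.366 = 1.1257 = 112.57%

F_rel = 112.6%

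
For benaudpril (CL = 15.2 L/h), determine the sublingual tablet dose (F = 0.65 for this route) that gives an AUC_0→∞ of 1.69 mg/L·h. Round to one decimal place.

Dose = CL × AUC_0→∞ / F
     = 15.2 × 1.69 / 0.65 = 39.52 mg

Dose = 39.5 mg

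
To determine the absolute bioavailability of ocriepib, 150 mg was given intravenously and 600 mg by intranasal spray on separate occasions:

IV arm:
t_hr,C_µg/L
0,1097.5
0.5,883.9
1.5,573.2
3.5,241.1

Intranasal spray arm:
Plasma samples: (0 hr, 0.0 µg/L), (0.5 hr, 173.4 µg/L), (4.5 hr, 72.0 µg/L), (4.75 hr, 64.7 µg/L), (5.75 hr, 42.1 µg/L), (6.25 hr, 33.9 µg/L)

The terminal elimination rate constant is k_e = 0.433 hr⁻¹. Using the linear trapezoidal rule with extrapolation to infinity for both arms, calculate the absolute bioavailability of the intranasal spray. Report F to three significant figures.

Trapezoidal AUC_0→3.5 (IV):
  [0→0.5]: (1097.5+883.9)/2 × 0.5 = 495.35
  [0.5→1.5]: (883.9+573.2)/2 × 1 = 728.55
  [1.5→3.5]: (573.2+241.1)/2 × 2 = 814.3
  Sum = 2038.2 µg/L·hr
IV tail: 241.1/0.433 = 556.813; AUC_iv,0→∞ = 2038.2 + 556.813 = 2595.013 µg/L·hr
Trapezoidal AUC_0→6.25 (intranasal spray):
  [0→0.5]: (0.0+173.4)/2 × 0.5 = 43.35
  [0.5→4.5]: (173.4+72.0)/2 × 4 = 490.8
  [4.5→4.75]: (72.0+64.7)/2 × 0.25 = 17.0875
  [4.75→5.75]: (64.7+42.1)/2 × 1 = 53.4
  [5.75→6.25]: (42.1+33.9)/2 × 0.5 = 19.0
  Sum = 623.6375 µg/L·hr
intranasal spray tail: 33.9/0.433 = 78.291; AUC_ev,0→∞ = 623.6375 + 78.291 = 701.9285 µg/L·hr
F = (AUC_ev/D_ev)/(AUC_iv/D_iv) = (701.9285/600)/(2595.013/150) = 1.16988/17.3001 = 0.0676

F = 0.0676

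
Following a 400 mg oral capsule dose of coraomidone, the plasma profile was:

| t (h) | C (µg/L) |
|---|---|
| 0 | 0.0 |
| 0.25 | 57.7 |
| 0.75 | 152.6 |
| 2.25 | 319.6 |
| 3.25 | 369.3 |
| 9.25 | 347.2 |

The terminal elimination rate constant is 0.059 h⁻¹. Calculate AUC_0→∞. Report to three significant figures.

AUC = 8790 µg/L·h

Trapezoidal AUC_0→9.25:
  [0→0.25]: (0.0+57.7)/2 × 0.25 = 7.2125
  [0.25→0.75]: (57.7+152.6)/2 × 0.5 = 52.575
  [0.75→2.25]: (152.6+319.6)/2 × 1.5 = 354.15
  [2.25→3.25]: (319.6+369.3)/2 × 1 = 344.45
  [3.25→9.25]: (369.3+347.2)/2 × 6 = 2149.5
  Sum = 2907.8875 µg/L·h
Extrapolated tail: C_last / k_e = 347.2 / 0.059 = 5884.746
AUC_0→∞ = 2907.8875 + 5884.746 = 8792.6335 µg/L·h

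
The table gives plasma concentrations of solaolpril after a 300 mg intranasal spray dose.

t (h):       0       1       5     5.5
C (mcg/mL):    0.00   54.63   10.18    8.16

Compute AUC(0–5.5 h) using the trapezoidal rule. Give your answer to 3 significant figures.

AUC = 162 mcg/mL·h

Trapezoidal AUC_0→5.5:
  [0→1]: (0.00+54.63)/2 × 1 = 27.315
  [1→5]: (54.63+10.18)/2 × 4 = 129.62
  [5→5.5]: (10.18+8.16)/2 × 0.5 = 4.585
  Sum = 161.52 mcg/mL·h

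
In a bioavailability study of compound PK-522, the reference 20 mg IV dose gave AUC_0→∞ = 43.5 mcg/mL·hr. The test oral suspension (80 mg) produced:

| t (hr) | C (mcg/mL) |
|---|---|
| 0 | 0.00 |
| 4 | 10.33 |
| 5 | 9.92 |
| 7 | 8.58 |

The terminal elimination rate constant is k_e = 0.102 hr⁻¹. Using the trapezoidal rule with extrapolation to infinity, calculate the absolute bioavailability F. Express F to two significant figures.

F = 0.77

Trapezoidal AUC_0→7 (oral suspension):
  [0→4]: (0.00+10.33)/2 × 4 = 20.66
  [4→5]: (10.33+9.92)/2 × 1 = 10.125
  [5→7]: (9.92+8.58)/2 × 2 = 18.5
  Sum = 49.285 mcg/mL·hr
Tail: C_last/k_e = 8.58/0.102 = 84.118
AUC_0→∞ (oral suspension) = 49.285 + 84.118 = 133.403 mcg/mL·hr
F = (AUC_ev/D_ev)/(AUC_iv/D_iv) = (133.403/80)/(43.5/20) = 1.6675375/2.175 = 0.7667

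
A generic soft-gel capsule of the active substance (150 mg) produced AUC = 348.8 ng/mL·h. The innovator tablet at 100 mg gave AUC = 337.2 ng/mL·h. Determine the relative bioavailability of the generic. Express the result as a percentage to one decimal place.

F_rel = (AUC_test/D_test) / (AUC_ref/D_ref)
      = (348.8/150) / (337.2/100)
      = 2.32533 / 3.372 = 0.6896 = 68.96%

F_rel = 69.0%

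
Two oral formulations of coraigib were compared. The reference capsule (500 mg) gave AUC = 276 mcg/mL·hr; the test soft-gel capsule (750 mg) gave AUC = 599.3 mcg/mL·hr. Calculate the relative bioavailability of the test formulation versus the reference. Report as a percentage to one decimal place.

F_rel = (AUC_test/D_test) / (AUC_ref/D_ref)
      = (599.3/750) / (276/500)
      = 0.799067 / 0.552 = 1.4476 = 144.76%

F_rel = 144.8%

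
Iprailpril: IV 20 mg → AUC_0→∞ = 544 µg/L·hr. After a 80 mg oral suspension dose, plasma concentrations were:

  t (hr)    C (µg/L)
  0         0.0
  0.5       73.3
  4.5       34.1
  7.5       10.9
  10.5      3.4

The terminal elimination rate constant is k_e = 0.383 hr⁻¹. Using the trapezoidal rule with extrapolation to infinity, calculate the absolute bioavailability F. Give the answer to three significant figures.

Trapezoidal AUC_0→10.5 (oral suspension):
  [0→0.5]: (0.0+73.3)/2 × 0.5 = 18.325
  [0.5→4.5]: (73.3+34.1)/2 × 4 = 214.8
  [4.5→7.5]: (34.1+10.9)/2 × 3 = 67.5
  [7.5→10.5]: (10.9+3.4)/2 × 3 = 21.45
  Sum = 322.075 µg/L·hr
Tail: C_last/k_e = 3.4/0.383 = 8.877
AUC_0→∞ (oral suspension) = 322.075 + 8.877 = 330.952 µg/L·hr
F = (AUC_ev/D_ev)/(AUC_iv/D_iv) = (330.952/80)/(544/20) = 4.1369/27.2 = 0.1521

F = 0.152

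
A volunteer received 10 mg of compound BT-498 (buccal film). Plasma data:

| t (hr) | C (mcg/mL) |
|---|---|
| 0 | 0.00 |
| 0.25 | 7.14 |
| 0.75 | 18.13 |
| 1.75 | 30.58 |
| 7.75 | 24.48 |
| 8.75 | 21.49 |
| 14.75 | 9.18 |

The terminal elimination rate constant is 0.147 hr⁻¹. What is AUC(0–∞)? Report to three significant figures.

Trapezoidal AUC_0→14.75:
  [0→0.25]: (0.00+7.14)/2 × 0.25 = 0.8925
  [0.25→0.75]: (7.14+18.13)/2 × 0.5 = 6.3175
  [0.75→1.75]: (18.13+30.58)/2 × 1 = 24.355
  [1.75→7.75]: (30.58+24.48)/2 × 6 = 165.18
  [7.75→8.75]: (24.48+21.49)/2 × 1 = 22.985
  [8.75→14.75]: (21.49+9.18)/2 × 6 = 92.01
  Sum = 311.74 mcg/mL·hr
Extrapolated tail: C_last / k_e = 9.18 / 0.147 = 62.449
AUC_0→∞ = 311.74 + 62.449 = 374.189 mcg/mL·hr

AUC = 374 mcg/mL·hr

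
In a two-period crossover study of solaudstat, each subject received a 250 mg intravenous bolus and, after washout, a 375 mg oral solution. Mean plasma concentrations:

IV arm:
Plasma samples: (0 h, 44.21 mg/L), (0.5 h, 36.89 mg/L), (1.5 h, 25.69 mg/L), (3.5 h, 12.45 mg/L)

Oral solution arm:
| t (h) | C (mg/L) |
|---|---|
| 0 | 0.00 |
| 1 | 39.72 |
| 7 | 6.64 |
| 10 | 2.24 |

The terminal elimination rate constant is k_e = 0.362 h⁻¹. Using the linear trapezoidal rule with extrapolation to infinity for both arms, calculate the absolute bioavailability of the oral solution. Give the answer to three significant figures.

Trapezoidal AUC_0→3.5 (IV):
  [0→0.5]: (44.21+36.89)/2 × 0.5 = 20.275
  [0.5→1.5]: (36.89+25.69)/2 × 1 = 31.29
  [1.5→3.5]: (25.69+12.45)/2 × 2 = 38.14
  Sum = 89.705 mg/L·h
IV tail: 12.45/0.362 = 34.392; AUC_iv,0→∞ = 89.705 + 34.392 = 124.097 mg/L·h
Trapezoidal AUC_0→10 (oral solution):
  [0→1]: (0.00+39.72)/2 × 1 = 19.86
  [1→7]: (39.72+6.64)/2 × 6 = 139.08
  [7→10]: (6.64+2.24)/2 × 3 = 13.32
  Sum = 172.26 mg/L·h
oral solution tail: 2.24/0.362 = 6.188; AUC_ev,0→∞ = 172.26 + 6.188 = 178.448 mg/L·h
F = (AUC_ev/D_ev)/(AUC_iv/D_iv) = (178.448/375)/(124.097/250) = 0.475861/0.496388 = 0.9586

F = 0.959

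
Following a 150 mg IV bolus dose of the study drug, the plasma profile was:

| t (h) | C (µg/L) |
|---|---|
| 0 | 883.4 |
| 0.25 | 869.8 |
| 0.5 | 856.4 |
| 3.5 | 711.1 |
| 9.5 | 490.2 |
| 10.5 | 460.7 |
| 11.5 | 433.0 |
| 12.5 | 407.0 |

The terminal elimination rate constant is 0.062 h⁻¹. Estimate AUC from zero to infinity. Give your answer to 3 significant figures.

Trapezoidal AUC_0→12.5:
  [0→0.25]: (883.4+869.8)/2 × 0.25 = 219.15
  [0.25→0.5]: (869.8+856.4)/2 × 0.25 = 215.775
  [0.5→3.5]: (856.4+711.1)/2 × 3 = 2351.25
  [3.5→9.5]: (711.1+490.2)/2 × 6 = 3603.9
  [9.5→10.5]: (490.2+460.7)/2 × 1 = 475.45
  [10.5→11.5]: (460.7+433.0)/2 × 1 = 446.85
  [11.5→12.5]: (433.0+407.0)/2 × 1 = 420.0
  Sum = 7732.375 µg/L·h
Extrapolated tail: C_last / k_e = 407.0 / 0.062 = 6564.516
AUC_0→∞ = 7732.375 + 6564.516 = 14296.891 µg/L·h

AUC = 14300 µg/L·h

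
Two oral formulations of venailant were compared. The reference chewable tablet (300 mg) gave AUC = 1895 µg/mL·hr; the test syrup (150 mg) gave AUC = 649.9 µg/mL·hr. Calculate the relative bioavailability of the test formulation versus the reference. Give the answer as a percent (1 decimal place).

F_rel = (AUC_test/D_test) / (AUC_ref/D_ref)
      = (649.9/150) / (1895/300)
      = 4.33267 / 6.31667 = 0.6859 = 68.59%

F_rel = 68.6%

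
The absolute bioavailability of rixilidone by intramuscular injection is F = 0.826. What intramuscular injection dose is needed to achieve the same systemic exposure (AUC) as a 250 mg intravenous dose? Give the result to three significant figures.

D_intramuscular = 303 mg

For equal systemic exposure: F × D_ev = D_iv
D_ev = D_iv / F = 250 / 0.826 = 302.663 mg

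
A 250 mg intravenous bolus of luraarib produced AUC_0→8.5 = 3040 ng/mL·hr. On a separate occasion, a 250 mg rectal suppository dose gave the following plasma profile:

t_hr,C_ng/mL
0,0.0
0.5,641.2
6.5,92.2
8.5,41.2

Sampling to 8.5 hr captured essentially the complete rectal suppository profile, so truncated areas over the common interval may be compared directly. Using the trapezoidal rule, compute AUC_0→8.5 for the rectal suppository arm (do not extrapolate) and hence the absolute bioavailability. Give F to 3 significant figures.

F = 0.820

Trapezoidal AUC_0→8.5 (rectal suppository):
  [0→0.5]: (0.0+641.2)/2 × 0.5 = 160.3
  [0.5→6.5]: (641.2+92.2)/2 × 6 = 2200.2
  [6.5→8.5]: (92.2+41.2)/2 × 2 = 133.4
  Sum = 2493.9 ng/mL·hr
F = (AUC_ev/D_ev)/(AUC_iv/D_iv) = (2493.9/250)/(3040/250) = 9.9756/12.16 = 0.8204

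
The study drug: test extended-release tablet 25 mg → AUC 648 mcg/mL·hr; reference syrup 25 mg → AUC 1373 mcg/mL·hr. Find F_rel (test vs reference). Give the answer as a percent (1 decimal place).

F_rel = 47.2%

F_rel = (AUC_test/D_test) / (AUC_ref/D_ref)
      = (648/25) / (1373/25)
      = 25.92 / 54.92 = 0.4720 = 47.20%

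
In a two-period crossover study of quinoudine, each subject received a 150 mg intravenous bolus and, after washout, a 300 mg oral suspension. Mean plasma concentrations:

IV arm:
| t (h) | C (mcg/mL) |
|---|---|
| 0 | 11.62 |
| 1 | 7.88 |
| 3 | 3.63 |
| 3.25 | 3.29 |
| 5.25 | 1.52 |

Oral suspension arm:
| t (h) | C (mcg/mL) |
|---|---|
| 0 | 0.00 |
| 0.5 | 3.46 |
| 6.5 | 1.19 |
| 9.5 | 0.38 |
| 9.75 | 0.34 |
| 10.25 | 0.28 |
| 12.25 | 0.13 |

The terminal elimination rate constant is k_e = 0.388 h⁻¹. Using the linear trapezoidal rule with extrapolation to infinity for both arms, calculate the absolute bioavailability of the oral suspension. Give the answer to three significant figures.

Trapezoidal AUC_0→5.25 (IV):
  [0→1]: (11.62+7.88)/2 × 1 = 9.75
  [1→3]: (7.88+3.63)/2 × 2 = 11.51
  [3→3.25]: (3.63+3.29)/2 × 0.25 = 0.865
  [3.25→5.25]: (3.29+1.52)/2 × 2 = 4.81
  Sum = 26.935 mcg/mL·h
IV tail: 1.52/0.388 = 3.918; AUC_iv,0→∞ = 26.935 + 3.918 = 30.853 mcg/mL·h
Trapezoidal AUC_0→12.25 (oral suspension):
  [0→0.5]: (0.00+3.46)/2 × 0.5 = 0.865
  [0.5→6.5]: (3.46+1.19)/2 × 6 = 13.95
  [6.5→9.5]: (1.19+0.38)/2 × 3 = 2.355
  [9.5→9.75]: (0.38+0.34)/2 × 0.25 = 0.09
  [9.75→10.25]: (0.34+0.28)/2 × 0.5 = 0.155
  [10.25→12.25]: (0.28+0.13)/2 × 2 = 0.41
  Sum = 17.825 mcg/mL·h
oral suspension tail: 0.13/0.388 = 0.335; AUC_ev,0→∞ = 17.825 + 0.335 = 18.16 mcg/mL·h
F = (AUC_ev/D_ev)/(AUC_iv/D_iv) = (18.16/300)/(30.853/150) = 0.0605333/0.205687 = 0.2943

F = 0.294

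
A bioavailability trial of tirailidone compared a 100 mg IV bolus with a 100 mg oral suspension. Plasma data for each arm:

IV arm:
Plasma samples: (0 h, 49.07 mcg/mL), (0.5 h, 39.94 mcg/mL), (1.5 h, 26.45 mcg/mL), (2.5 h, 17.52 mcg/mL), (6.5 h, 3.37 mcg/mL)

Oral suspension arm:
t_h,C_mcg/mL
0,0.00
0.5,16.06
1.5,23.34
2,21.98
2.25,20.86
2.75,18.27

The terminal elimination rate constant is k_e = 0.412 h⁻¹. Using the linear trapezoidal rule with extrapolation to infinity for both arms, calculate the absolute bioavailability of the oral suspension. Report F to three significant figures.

Trapezoidal AUC_0→6.5 (IV):
  [0→0.5]: (49.07+39.94)/2 × 0.5 = 22.2525
  [0.5→1.5]: (39.94+26.45)/2 × 1 = 33.195
  [1.5→2.5]: (26.45+17.52)/2 × 1 = 21.985
  [2.5→6.5]: (17.52+3.37)/2 × 4 = 41.78
  Sum = 119.2125 mcg/mL·h
IV tail: 3.37/0.412 = 8.180; AUC_iv,0→∞ = 119.2125 + 8.180 = 127.3925 mcg/mL·h
Trapezoidal AUC_0→2.75 (oral suspension):
  [0→0.5]: (0.00+16.06)/2 × 0.5 = 4.015
  [0.5→1.5]: (16.06+23.34)/2 × 1 = 19.7
  [1.5→2]: (23.34+21.98)/2 × 0.5 = 11.33
  [2→2.25]: (21.98+20.86)/2 × 0.25 = 5.355
  [2.25→2.75]: (20.86+18.27)/2 × 0.5 = 9.7825
  Sum = 50.1825 mcg/mL·h
oral suspension tail: 18.27/0.412 = 44.345; AUC_ev,0→∞ = 50.1825 + 44.345 = 94.5275 mcg/mL·h
F = (AUC_ev/D_ev)/(AUC_iv/D_iv) = (94.5275/100)/(127.3925/100) = 0.945275/1.273925 = 0.7420

F = 0.742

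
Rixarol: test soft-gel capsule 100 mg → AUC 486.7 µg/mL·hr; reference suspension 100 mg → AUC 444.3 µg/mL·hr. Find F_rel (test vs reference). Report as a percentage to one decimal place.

F_rel = 109.5%

F_rel = (AUC_test/D_test) / (AUC_ref/D_ref)
      = (486.7/100) / (444.3/100)
      = 4.867 / 4.443 = 1.0954 = 109.54%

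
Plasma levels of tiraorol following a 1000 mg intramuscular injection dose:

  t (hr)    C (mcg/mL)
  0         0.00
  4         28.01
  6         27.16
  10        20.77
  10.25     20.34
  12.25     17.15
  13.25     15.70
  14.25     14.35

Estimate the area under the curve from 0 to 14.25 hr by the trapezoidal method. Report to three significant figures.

Trapezoidal AUC_0→14.25:
  [0→4]: (0.00+28.01)/2 × 4 = 56.02
  [4→6]: (28.01+27.16)/2 × 2 = 55.17
  [6→10]: (27.16+20.77)/2 × 4 = 95.86
  [10→10.25]: (20.77+20.34)/2 × 0.25 = 5.13875
  [10.25→12.25]: (20.34+17.15)/2 × 2 = 37.49
  [12.25→13.25]: (17.15+15.70)/2 × 1 = 16.425
  [13.25→14.25]: (15.70+14.35)/2 × 1 = 15.025
  Sum = 281.12875 mcg/mL·hr

AUC = 281 mcg/mL·hr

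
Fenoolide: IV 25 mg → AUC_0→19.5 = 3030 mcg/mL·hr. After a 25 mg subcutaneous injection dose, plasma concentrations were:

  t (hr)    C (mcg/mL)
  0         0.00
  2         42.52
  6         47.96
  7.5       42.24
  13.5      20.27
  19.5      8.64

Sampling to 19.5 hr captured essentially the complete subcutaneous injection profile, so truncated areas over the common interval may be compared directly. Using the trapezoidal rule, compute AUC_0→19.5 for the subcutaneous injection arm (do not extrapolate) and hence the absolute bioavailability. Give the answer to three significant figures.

F = 0.187

Trapezoidal AUC_0→19.5 (subcutaneous injection):
  [0→2]: (0.00+42.52)/2 × 2 = 42.52
  [2→6]: (42.52+47.96)/2 × 4 = 180.96
  [6→7.5]: (47.96+42.24)/2 × 1.5 = 67.65
  [7.5→13.5]: (42.24+20.27)/2 × 6 = 187.53
  [13.5→19.5]: (20.27+8.64)/2 × 6 = 86.73
  Sum = 565.39 mcg/mL·hr
F = (AUC_ev/D_ev)/(AUC_iv/D_iv) = (565.39/25)/(3030/25) = 22.6156/121.2 = 0.1866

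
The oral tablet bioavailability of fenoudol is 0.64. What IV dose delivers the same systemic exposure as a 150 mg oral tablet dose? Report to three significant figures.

Systemic exposure from an extravascular dose = F × D_ev, so the equivalent IV dose is F × D_ev.
D_iv = F × D_ev = 0.64 × 150 = 96 mg

D_iv = 96.0 mg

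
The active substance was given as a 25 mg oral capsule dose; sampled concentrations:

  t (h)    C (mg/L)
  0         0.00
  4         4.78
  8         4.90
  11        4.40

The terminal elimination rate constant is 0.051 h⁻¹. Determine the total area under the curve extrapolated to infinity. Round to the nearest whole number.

Trapezoidal AUC_0→11:
  [0→4]: (0.00+4.78)/2 × 4 = 9.56
  [4→8]: (4.78+4.90)/2 × 4 = 19.36
  [8→11]: (4.90+4.40)/2 × 3 = 13.95
  Sum = 42.87 mg/L·h
Extrapolated tail: C_last / k_e = 4.40 / 0.051 = 86.275
AUC_0→∞ = 42.87 + 86.275 = 129.145 mg/L·h

AUC = 129 mg/L·h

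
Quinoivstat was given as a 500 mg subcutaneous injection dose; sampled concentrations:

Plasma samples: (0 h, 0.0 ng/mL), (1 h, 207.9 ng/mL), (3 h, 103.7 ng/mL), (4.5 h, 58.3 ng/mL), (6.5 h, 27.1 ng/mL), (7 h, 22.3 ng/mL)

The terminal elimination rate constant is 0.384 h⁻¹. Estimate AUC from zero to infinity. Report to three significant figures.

Trapezoidal AUC_0→7:
  [0→1]: (0.0+207.9)/2 × 1 = 103.95
  [1→3]: (207.9+103.7)/2 × 2 = 311.6
  [3→4.5]: (103.7+58.3)/2 × 1.5 = 121.5
  [4.5→6.5]: (58.3+27.1)/2 × 2 = 85.4
  [6.5→7]: (27.1+22.3)/2 × 0.5 = 12.35
  Sum = 634.8 ng/mL·h
Extrapolated tail: C_last / k_e = 22.3 / 0.384 = 58.073
AUC_0→∞ = 634.8 + 58.073 = 692.873 ng/mL·h

AUC = 693 ng/mL·h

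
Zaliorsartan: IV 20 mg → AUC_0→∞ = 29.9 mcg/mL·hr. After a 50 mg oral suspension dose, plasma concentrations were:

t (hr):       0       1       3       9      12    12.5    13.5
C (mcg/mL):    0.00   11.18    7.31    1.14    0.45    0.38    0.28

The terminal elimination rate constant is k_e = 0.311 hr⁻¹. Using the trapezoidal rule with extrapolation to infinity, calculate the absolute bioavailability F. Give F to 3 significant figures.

Trapezoidal AUC_0→13.5 (oral suspension):
  [0→1]: (0.00+11.18)/2 × 1 = 5.59
  [1→3]: (11.18+7.31)/2 × 2 = 18.49
  [3→9]: (7.31+1.14)/2 × 6 = 25.35
  [9→12]: (1.14+0.45)/2 × 3 = 2.385
  [12→12.5]: (0.45+0.38)/2 × 0.5 = 0.2075
  [12.5→13.5]: (0.38+0.28)/2 × 1 = 0.33
  Sum = 52.3525 mcg/mL·hr
Tail: C_last/k_e = 0.28/0.311 = 0.900
AUC_0→∞ (oral suspension) = 52.3525 + 0.900 = 53.2525 mcg/mL·hr
F = (AUC_ev/D_ev)/(AUC_iv/D_iv) = (53.2525/50)/(29.9/20) = 1.06505/1.495 = 0.7124

F = 0.712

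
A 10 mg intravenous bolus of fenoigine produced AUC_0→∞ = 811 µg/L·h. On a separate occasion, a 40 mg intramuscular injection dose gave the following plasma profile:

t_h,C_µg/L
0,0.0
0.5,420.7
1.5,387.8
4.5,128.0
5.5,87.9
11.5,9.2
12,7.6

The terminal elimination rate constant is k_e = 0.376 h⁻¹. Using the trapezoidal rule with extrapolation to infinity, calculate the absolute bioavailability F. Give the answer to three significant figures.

Trapezoidal AUC_0→12 (intramuscular injection):
  [0→0.5]: (0.0+420.7)/2 × 0.5 = 105.175
  [0.5→1.5]: (420.7+387.8)/2 × 1 = 404.25
  [1.5→4.5]: (387.8+128.0)/2 × 3 = 773.7
  [4.5→5.5]: (128.0+87.9)/2 × 1 = 107.95
  [5.5→11.5]: (87.9+9.2)/2 × 6 = 291.3
  [11.5→12]: (9.2+7.6)/2 × 0.5 = 4.2
  Sum = 1686.575 µg/L·h
Tail: C_last/k_e = 7.6/0.376 = 20.213
AUC_0→∞ (intramuscular injection) = 1686.575 + 20.213 = 1706.788 µg/L·h
F = (AUC_ev/D_ev)/(AUC_iv/D_iv) = (1706.788/40)/(811/10) = 42.6697/81.1 = 0.5261

F = 0.526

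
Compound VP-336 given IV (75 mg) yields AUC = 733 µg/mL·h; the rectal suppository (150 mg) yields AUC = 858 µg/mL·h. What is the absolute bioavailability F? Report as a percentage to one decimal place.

F = 58.5%

F = (AUC_ev / D_ev) / (AUC_iv / D_iv)
  = (858/150) / (733/75)
  = 5.72 / 9.77333 = 0.5853
  = 58.53%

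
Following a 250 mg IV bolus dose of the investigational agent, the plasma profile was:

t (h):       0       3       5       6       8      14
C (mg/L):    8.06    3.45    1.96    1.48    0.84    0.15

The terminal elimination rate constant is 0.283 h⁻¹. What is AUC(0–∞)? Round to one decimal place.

Trapezoidal AUC_0→14:
  [0→3]: (8.06+3.45)/2 × 3 = 17.265
  [3→5]: (3.45+1.96)/2 × 2 = 5.41
  [5→6]: (1.96+1.48)/2 × 1 = 1.72
  [6→8]: (1.48+0.84)/2 × 2 = 2.32
  [8→14]: (0.84+0.15)/2 × 6 = 2.97
  Sum = 29.685 mg/L·h
Extrapolated tail: C_last / k_e = 0.15 / 0.283 = 0.530
AUC_0→∞ = 29.685 + 0.530 = 30.215 mg/L·h

AUC = 30.2 mg/L·h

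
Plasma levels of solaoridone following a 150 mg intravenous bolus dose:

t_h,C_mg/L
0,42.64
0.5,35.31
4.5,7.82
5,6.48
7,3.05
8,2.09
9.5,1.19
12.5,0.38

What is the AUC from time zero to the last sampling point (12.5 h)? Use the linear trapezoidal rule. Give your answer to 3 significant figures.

AUC = 126 mg/L·h

Trapezoidal AUC_0→12.5:
  [0→0.5]: (42.64+35.31)/2 × 0.5 = 19.4875
  [0.5→4.5]: (35.31+7.82)/2 × 4 = 86.26
  [4.5→5]: (7.82+6.48)/2 × 0.5 = 3.575
  [5→7]: (6.48+3.05)/2 × 2 = 9.53
  [7→8]: (3.05+2.09)/2 × 1 = 2.57
  [8→9.5]: (2.09+1.19)/2 × 1.5 = 2.46
  [9.5→12.5]: (1.19+0.38)/2 × 3 = 2.355
  Sum = 126.2375 mg/L·h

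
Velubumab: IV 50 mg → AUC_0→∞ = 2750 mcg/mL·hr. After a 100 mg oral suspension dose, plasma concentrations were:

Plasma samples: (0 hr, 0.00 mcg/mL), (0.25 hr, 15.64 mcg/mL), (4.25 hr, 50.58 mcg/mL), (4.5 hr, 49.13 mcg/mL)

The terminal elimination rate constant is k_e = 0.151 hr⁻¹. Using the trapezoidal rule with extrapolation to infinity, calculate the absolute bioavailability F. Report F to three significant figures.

F = 0.0859

Trapezoidal AUC_0→4.5 (oral suspension):
  [0→0.25]: (0.00+15.64)/2 × 0.25 = 1.955
  [0.25→4.25]: (15.64+50.58)/2 × 4 = 132.44
  [4.25→4.5]: (50.58+49.13)/2 × 0.25 = 12.46375
  Sum = 146.85875 mcg/mL·hr
Tail: C_last/k_e = 49.13/0.151 = 325.364
AUC_0→∞ (oral suspension) = 146.85875 + 325.364 = 472.22275 mcg/mL·hr
F = (AUC_ev/D_ev)/(AUC_iv/D_iv) = (472.22275/100)/(2750/50) = 4.7222275/55 = 0.0859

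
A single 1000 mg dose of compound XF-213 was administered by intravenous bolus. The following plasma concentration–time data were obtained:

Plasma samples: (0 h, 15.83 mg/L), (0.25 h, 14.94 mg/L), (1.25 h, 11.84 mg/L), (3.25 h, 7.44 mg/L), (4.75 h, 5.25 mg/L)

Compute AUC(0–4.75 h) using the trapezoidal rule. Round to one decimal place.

AUC = 46.0 mg/L·h

Trapezoidal AUC_0→4.75:
  [0→0.25]: (15.83+14.94)/2 × 0.25 = 3.84625
  [0.25→1.25]: (14.94+11.84)/2 × 1 = 13.39
  [1.25→3.25]: (11.84+7.44)/2 × 2 = 19.28
  [3.25→4.75]: (7.44+5.25)/2 × 1.5 = 9.5175
  Sum = 46.03375 mg/L·h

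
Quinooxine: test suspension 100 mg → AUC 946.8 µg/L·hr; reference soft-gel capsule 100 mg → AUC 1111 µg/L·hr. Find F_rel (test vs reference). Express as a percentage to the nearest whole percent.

F_rel = 85%

F_rel = (AUC_test/D_test) / (AUC_ref/D_ref)
      = (946.8/100) / (1111/100)
      = 9.468 / 11.11 = 0.8522 = 85.22%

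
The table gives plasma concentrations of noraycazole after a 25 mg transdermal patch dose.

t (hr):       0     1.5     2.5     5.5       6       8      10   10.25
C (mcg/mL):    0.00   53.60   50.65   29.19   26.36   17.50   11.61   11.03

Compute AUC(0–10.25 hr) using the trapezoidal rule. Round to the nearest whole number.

Trapezoidal AUC_0→10.25:
  [0→1.5]: (0.00+53.60)/2 × 1.5 = 40.2
  [1.5→2.5]: (53.60+50.65)/2 × 1 = 52.125
  [2.5→5.5]: (50.65+29.19)/2 × 3 = 119.76
  [5.5→6]: (29.19+26.36)/2 × 0.5 = 13.8875
  [6→8]: (26.36+17.50)/2 × 2 = 43.86
  [8→10]: (17.50+11.61)/2 × 2 = 29.11
  [10→10.25]: (11.61+11.03)/2 × 0.25 = 2.83
  Sum = 301.7725 mcg/mL·hr

AUC = 302 mcg/mL·hr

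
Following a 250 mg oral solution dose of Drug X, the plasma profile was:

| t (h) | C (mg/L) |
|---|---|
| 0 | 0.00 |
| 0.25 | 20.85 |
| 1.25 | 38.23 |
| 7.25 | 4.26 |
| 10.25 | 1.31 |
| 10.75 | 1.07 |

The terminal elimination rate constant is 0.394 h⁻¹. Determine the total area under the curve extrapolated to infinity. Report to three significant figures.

Trapezoidal AUC_0→10.75:
  [0→0.25]: (0.00+20.85)/2 × 0.25 = 2.60625
  [0.25→1.25]: (20.85+38.23)/2 × 1 = 29.54
  [1.25→7.25]: (38.23+4.26)/2 × 6 = 127.47
  [7.25→10.25]: (4.26+1.31)/2 × 3 = 8.355
  [10.25→10.75]: (1.31+1.07)/2 × 0.5 = 0.595
  Sum = 168.56625 mg/L·h
Extrapolated tail: C_last / k_e = 1.07 / 0.394 = 2.716
AUC_0→∞ = 168.56625 + 2.716 = 171.28225 mg/L·h

AUC = 171 mg/L·h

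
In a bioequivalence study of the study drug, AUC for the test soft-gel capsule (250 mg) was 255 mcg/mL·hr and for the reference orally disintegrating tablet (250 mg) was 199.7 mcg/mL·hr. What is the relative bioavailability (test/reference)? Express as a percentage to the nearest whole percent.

F_rel = (AUC_test/D_test) / (AUC_ref/D_ref)
      = (255/250) / (199.7/250)
      = 1.02 / 0.7988 = 1.2769 = 127.69%

F_rel = 128%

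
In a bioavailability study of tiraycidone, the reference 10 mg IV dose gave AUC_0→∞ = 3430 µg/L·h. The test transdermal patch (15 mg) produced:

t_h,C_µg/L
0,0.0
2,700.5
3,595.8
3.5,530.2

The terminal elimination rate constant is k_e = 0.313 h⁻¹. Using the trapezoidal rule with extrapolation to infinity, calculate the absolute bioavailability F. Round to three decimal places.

F = 0.646

Trapezoidal AUC_0→3.5 (transdermal patch):
  [0→2]: (0.0+700.5)/2 × 2 = 700.5
  [2→3]: (700.5+595.8)/2 × 1 = 648.15
  [3→3.5]: (595.8+530.2)/2 × 0.5 = 281.5
  Sum = 1630.15 µg/L·h
Tail: C_last/k_e = 530.2/0.313 = 1693.930
AUC_0→∞ (transdermal patch) = 1630.15 + 1693.930 = 3324.08 µg/L·h
F = (AUC_ev/D_ev)/(AUC_iv/D_iv) = (3324.08/15)/(3430/10) = 221.605/343 = 0.6461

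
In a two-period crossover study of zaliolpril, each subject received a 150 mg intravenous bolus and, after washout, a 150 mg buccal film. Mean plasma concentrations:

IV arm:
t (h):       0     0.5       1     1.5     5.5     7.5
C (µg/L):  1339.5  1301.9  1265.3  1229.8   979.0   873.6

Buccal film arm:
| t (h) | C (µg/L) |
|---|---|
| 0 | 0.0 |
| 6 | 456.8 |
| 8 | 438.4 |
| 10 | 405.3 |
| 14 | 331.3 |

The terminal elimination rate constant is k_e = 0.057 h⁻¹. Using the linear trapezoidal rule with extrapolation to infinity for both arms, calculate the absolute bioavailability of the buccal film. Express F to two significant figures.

Trapezoidal AUC_0→7.5 (IV):
  [0→0.5]: (1339.5+1301.9)/2 × 0.5 = 660.35
  [0.5→1]: (1301.9+1265.3)/2 × 0.5 = 641.8
  [1→1.5]: (1265.3+1229.8)/2 × 0.5 = 623.775
  [1.5→5.5]: (1229.8+979.0)/2 × 4 = 4417.6
  [5.5→7.5]: (979.0+873.6)/2 × 2 = 1852.6
  Sum = 8196.125 µg/L·h
IV tail: 873.6/0.057 = 15326.316; AUC_iv,0→∞ = 8196.125 + 15326.316 = 23522.441 µg/L·h
Trapezoidal AUC_0→14 (buccal film):
  [0→6]: (0.0+456.8)/2 × 6 = 1370.4
  [6→8]: (456.8+438.4)/2 × 2 = 895.2
  [8→10]: (438.4+405.3)/2 × 2 = 843.7
  [10→14]: (405.3+331.3)/2 × 4 = 1473.2
  Sum = 4582.5 µg/L·h
buccal film tail: 331.3/0.057 = 5812.281; AUC_ev,0→∞ = 4582.5 + 5812.281 = 10394.781 µg/L·h
F = (AUC_ev/D_ev)/(AUC_iv/D_iv) = (10394.781/150)/(23522.441/150) = 69.29854/156.816 = 0.4419

F = 0.44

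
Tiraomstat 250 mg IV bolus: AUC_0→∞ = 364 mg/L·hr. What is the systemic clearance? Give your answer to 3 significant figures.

CL = Dose_iv / AUC_0→∞
   = 250 / 364 = 0.686813 L/hr

CL = 0.687 L/hr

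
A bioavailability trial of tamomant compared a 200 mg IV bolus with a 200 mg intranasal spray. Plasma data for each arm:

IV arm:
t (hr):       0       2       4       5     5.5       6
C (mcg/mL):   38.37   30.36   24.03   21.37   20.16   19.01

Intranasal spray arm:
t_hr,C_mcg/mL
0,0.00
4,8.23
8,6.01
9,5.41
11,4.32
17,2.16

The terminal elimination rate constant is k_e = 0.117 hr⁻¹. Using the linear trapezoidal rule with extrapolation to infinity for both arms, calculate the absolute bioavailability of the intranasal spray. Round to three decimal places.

Trapezoidal AUC_0→6 (IV):
  [0→2]: (38.37+30.36)/2 × 2 = 68.73
  [2→4]: (30.36+24.03)/2 × 2 = 54.39
  [4→5]: (24.03+21.37)/2 × 1 = 22.7
  [5→5.5]: (21.37+20.16)/2 × 0.5 = 10.3825
  [5.5→6]: (20.16+19.01)/2 × 0.5 = 9.7925
  Sum = 165.995 mcg/mL·hr
IV tail: 19.01/0.117 = 162.479; AUC_iv,0→∞ = 165.995 + 162.479 = 328.474 mcg/mL·hr
Trapezoidal AUC_0→17 (intranasal spray):
  [0→4]: (0.00+8.23)/2 × 4 = 16.46
  [4→8]: (8.23+6.01)/2 × 4 = 28.48
  [8→9]: (6.01+5.41)/2 × 1 = 5.71
  [9→11]: (5.41+4.32)/2 × 2 = 9.73
  [11→17]: (4.32+2.16)/2 × 6 = 19.44
  Sum = 79.82 mcg/mL·hr
intranasal spray tail: 2.16/0.117 = 18.462; AUC_ev,0→∞ = 79.82 + 18.462 = 98.282 mcg/mL·hr
F = (AUC_ev/D_ev)/(AUC_iv/D_iv) = (98.282/200)/(328.474/200) = 0.49141/1.64237 = 0.2992

F = 0.299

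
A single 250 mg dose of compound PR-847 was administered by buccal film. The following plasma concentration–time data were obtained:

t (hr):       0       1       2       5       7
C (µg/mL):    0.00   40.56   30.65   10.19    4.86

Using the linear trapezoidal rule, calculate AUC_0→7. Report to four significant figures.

Trapezoidal AUC_0→7:
  [0→1]: (0.00+40.56)/2 × 1 = 20.28
  [1→2]: (40.56+30.65)/2 × 1 = 35.605
  [2→5]: (30.65+10.19)/2 × 3 = 61.26
  [5→7]: (10.19+4.86)/2 × 2 = 15.05
  Sum = 132.195 µg/mL·hr

AUC = 132.2 µg/mL·hr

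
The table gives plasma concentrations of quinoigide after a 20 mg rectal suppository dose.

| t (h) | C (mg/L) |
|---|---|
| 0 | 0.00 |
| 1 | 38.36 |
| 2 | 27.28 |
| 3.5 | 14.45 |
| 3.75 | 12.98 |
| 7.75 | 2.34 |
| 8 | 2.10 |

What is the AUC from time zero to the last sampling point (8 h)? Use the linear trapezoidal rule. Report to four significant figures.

Trapezoidal AUC_0→8:
  [0→1]: (0.00+38.36)/2 × 1 = 19.18
  [1→2]: (38.36+27.28)/2 × 1 = 32.82
  [2→3.5]: (27.28+14.45)/2 × 1.5 = 31.2975
  [3.5→3.75]: (14.45+12.98)/2 × 0.25 = 3.42875
  [3.75→7.75]: (12.98+2.34)/2 × 4 = 30.64
  [7.75→8]: (2.34+2.10)/2 × 0.25 = 0.555
  Sum = 117.92125 mg/L·h

AUC = 117.9 mg/L·h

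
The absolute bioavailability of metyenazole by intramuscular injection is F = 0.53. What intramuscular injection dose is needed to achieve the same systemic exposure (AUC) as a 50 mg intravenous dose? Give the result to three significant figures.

For equal systemic exposure: F × D_ev = D_iv
D_ev = D_iv / F = 50 / 0.53 = 94.3396 mg

D_intramuscular = 94.3 mg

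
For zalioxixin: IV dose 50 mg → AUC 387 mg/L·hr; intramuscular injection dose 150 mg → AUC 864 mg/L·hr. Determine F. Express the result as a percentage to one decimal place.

F = (AUC_ev / D_ev) / (AUC_iv / D_iv)
  = (864/150) / (387/50)
  = 5.76 / 7.74 = 0.7442
  = 74.42%

F = 74.4%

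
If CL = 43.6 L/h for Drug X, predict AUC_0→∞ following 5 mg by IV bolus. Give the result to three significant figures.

AUC = 0.115 mg/L·h

AUC_0→∞ = Dose_iv / CL
        = 5 / 43.6 = 0.114679 mg/L·h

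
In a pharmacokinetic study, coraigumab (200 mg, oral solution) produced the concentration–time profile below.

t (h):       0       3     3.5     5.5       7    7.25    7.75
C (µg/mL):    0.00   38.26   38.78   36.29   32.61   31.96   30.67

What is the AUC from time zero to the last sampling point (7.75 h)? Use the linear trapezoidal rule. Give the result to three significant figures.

Trapezoidal AUC_0→7.75:
  [0→3]: (0.00+38.26)/2 × 3 = 57.39
  [3→3.5]: (38.26+38.78)/2 × 0.5 = 19.26
  [3.5→5.5]: (38.78+36.29)/2 × 2 = 75.07
  [5.5→7]: (36.29+32.61)/2 × 1.5 = 51.675
  [7→7.25]: (32.61+31.96)/2 × 0.25 = 8.07125
  [7.25→7.75]: (31.96+30.67)/2 × 0.5 = 15.6575
  Sum = 227.12375 µg/mL·h

AUC = 227 µg/mL·h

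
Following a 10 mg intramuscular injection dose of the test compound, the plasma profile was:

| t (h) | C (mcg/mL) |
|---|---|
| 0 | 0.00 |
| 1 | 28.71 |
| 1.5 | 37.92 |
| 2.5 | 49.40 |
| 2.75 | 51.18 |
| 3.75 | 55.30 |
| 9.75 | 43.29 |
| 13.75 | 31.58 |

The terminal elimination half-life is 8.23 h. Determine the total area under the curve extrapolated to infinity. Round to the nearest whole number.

Trapezoidal AUC_0→13.75:
  [0→1]: (0.00+28.71)/2 × 1 = 14.355
  [1→1.5]: (28.71+37.92)/2 × 0.5 = 16.6575
  [1.5→2.5]: (37.92+49.40)/2 × 1 = 43.66
  [2.5→2.75]: (49.40+51.18)/2 × 0.25 = 12.5725
  [2.75→3.75]: (51.18+55.30)/2 × 1 = 53.24
  [3.75→9.75]: (55.30+43.29)/2 × 6 = 295.77
  [9.75→13.75]: (43.29+31.58)/2 × 4 = 149.74
  Sum = 585.995 mcg/mL·h
k_e = ln2 / t½ = 0.693147 / 8.23 = 0.0842 h^-1
Extrapolated tail: C_last / k_e = 31.58 / 0.0842 = 375.059
AUC_0→∞ = 585.995 + 375.059 = 961.054 mcg/mL·h

AUC = 961 mcg/mL·h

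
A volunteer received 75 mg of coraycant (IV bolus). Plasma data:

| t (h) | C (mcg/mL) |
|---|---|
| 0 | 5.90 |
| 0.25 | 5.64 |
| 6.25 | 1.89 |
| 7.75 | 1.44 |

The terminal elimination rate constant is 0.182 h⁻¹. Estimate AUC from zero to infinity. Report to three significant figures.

Trapezoidal AUC_0→7.75:
  [0→0.25]: (5.90+5.64)/2 × 0.25 = 1.4425
  [0.25→6.25]: (5.64+1.89)/2 × 6 = 22.59
  [6.25→7.75]: (1.89+1.44)/2 × 1.5 = 2.4975
  Sum = 26.53 mcg/mL·h
Extrapolated tail: C_last / k_e = 1.44 / 0.182 = 7.912
AUC_0→∞ = 26.53 + 7.912 = 34.442 mcg/mL·h

AUC = 34.4 mcg/mL·h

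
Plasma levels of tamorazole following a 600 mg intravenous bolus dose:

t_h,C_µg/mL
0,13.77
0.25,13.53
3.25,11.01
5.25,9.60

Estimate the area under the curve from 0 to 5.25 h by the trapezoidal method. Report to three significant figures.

Trapezoidal AUC_0→5.25:
  [0→0.25]: (13.77+13.53)/2 × 0.25 = 3.4125
  [0.25→3.25]: (13.53+11.01)/2 × 3 = 36.81
  [3.25→5.25]: (11.01+9.60)/2 × 2 = 20.61
  Sum = 60.8325 µg/mL·h

AUC = 60.8 µg/mL·h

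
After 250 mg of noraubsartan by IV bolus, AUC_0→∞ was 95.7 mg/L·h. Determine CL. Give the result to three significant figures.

CL = Dose_iv / AUC_0→∞
   = 250 / 95.7 = 2.61233 L/h

CL = 2.61 L/h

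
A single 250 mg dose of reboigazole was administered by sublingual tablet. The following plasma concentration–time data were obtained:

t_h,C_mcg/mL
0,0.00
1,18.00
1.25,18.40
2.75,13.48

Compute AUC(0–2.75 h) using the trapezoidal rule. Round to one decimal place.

Trapezoidal AUC_0→2.75:
  [0→1]: (0.00+18.00)/2 × 1 = 9.0
  [1→1.25]: (18.00+18.40)/2 × 0.25 = 4.55
  [1.25→2.75]: (18.40+13.48)/2 × 1.5 = 23.91
  Sum = 37.46 mcg/mL·h

AUC = 37.5 mcg/mL·h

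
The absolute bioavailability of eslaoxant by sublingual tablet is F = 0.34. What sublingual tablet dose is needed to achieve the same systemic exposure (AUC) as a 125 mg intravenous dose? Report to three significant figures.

For equal systemic exposure: F × D_ev = D_iv
D_ev = D_iv / F = 125 / 0.34 = 367.647 mg

D_sublingual = 368 mg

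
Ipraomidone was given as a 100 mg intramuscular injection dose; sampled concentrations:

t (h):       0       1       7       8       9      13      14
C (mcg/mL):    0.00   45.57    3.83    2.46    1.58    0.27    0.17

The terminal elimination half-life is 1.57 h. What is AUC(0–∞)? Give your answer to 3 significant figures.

AUC = 180 mcg/mL·h

Trapezoidal AUC_0→14:
  [0→1]: (0.00+45.57)/2 × 1 = 22.785
  [1→7]: (45.57+3.83)/2 × 6 = 148.2
  [7→8]: (3.83+2.46)/2 × 1 = 3.145
  [8→9]: (2.46+1.58)/2 × 1 = 2.02
  [9→13]: (1.58+0.27)/2 × 4 = 3.7
  [13→14]: (0.27+0.17)/2 × 1 = 0.22
  Sum = 180.07 mcg/mL·h
k_e = ln2 / t½ = 0.693147 / 1.57 = 0.4415 h^-1
Extrapolated tail: C_last / k_e = 0.17 / 0.4415 = 0.385
AUC_0→∞ = 180.07 + 0.385 = 180.455 mcg/mL·h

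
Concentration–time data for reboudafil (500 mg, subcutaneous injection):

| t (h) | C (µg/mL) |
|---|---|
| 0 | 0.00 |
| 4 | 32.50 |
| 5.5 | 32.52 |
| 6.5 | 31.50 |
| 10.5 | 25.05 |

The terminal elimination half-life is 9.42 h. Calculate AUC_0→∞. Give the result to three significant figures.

Trapezoidal AUC_0→10.5:
  [0→4]: (0.00+32.50)/2 × 4 = 65.0
  [4→5.5]: (32.50+32.52)/2 × 1.5 = 48.765
  [5.5→6.5]: (32.52+31.50)/2 × 1 = 32.01
  [6.5→10.5]: (31.50+25.05)/2 × 4 = 113.1
  Sum = 258.875 µg/mL·h
k_e = ln2 / t½ = 0.693147 / 9.42 = 0.0736 h^-1
Extrapolated tail: C_last / k_e = 25.05 / 0.0736 = 340.353
AUC_0→∞ = 258.875 + 340.353 = 599.228 µg/mL·h

AUC = 599 µg/mL·h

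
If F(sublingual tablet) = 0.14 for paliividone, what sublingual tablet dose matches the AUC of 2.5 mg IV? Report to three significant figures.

For equal systemic exposure: F × D_ev = D_iv
D_ev = D_iv / F = 2.5 / 0.14 = 17.8571 mg

D_sublingual = 17.9 mg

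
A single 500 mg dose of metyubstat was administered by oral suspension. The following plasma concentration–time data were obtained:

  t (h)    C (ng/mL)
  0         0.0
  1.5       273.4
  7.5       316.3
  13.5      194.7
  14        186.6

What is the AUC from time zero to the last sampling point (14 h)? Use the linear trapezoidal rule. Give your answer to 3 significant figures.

AUC = 3600 ng/mL·h

Trapezoidal AUC_0→14:
  [0→1.5]: (0.0+273.4)/2 × 1.5 = 205.05
  [1.5→7.5]: (273.4+316.3)/2 × 6 = 1769.1
  [7.5→13.5]: (316.3+194.7)/2 × 6 = 1533.0
  [13.5→14]: (194.7+186.6)/2 × 0.5 = 95.325
  Sum = 3602.475 ng/mL·h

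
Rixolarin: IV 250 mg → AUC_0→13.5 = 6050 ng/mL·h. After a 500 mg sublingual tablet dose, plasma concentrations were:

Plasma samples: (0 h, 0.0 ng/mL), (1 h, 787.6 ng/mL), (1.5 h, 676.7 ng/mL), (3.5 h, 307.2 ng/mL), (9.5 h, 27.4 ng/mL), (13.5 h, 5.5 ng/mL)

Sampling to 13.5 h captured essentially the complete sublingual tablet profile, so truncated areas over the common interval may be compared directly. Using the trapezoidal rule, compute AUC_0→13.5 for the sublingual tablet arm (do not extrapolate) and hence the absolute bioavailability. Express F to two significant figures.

Trapezoidal AUC_0→13.5 (sublingual tablet):
  [0→1]: (0.0+787.6)/2 × 1 = 393.8
  [1→1.5]: (787.6+676.7)/2 × 0.5 = 366.075
  [1.5→3.5]: (676.7+307.2)/2 × 2 = 983.9
  [3.5→9.5]: (307.2+27.4)/2 × 6 = 1003.8
  [9.5→13.5]: (27.4+5.5)/2 × 4 = 65.8
  Sum = 2813.375 ng/mL·h
F = (AUC_ev/D_ev)/(AUC_iv/D_iv) = (2813.375/500)/(6050/250) = 5.62675/24.2 = 0.2325

F = 0.23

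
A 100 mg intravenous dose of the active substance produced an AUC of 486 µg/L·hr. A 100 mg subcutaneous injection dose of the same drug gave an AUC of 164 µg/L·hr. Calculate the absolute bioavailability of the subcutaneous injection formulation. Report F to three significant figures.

F = 0.337

F = (AUC_ev / D_ev) / (AUC_iv / D_iv)
  = (164/100) / (486/100)
  = 1.64 / 4.86 = 0.3374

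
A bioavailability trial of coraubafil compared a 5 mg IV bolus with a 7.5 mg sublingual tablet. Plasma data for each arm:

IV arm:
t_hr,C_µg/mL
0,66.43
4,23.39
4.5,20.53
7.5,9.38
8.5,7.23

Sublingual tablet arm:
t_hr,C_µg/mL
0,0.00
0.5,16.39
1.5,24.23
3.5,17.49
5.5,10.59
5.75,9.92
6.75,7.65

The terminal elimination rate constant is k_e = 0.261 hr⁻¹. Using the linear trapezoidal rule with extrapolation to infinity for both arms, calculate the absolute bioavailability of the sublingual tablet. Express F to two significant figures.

F = 0.33

Trapezoidal AUC_0→8.5 (IV):
  [0→4]: (66.43+23.39)/2 × 4 = 179.64
  [4→4.5]: (23.39+20.53)/2 × 0.5 = 10.98
  [4.5→7.5]: (20.53+9.38)/2 × 3 = 44.865
  [7.5→8.5]: (9.38+7.23)/2 × 1 = 8.305
  Sum = 243.79 µg/mL·hr
IV tail: 7.23/0.261 = 27.701; AUC_iv,0→∞ = 243.79 + 27.701 = 271.491 µg/mL·hr
Trapezoidal AUC_0→6.75 (sublingual tablet):
  [0→0.5]: (0.00+16.39)/2 × 0.5 = 4.0975
  [0.5→1.5]: (16.39+24.23)/2 × 1 = 20.31
  [1.5→3.5]: (24.23+17.49)/2 × 2 = 41.72
  [3.5→5.5]: (17.49+10.59)/2 × 2 = 28.08
  [5.5→5.75]: (10.59+9.92)/2 × 0.25 = 2.56375
  [5.75→6.75]: (9.92+7.65)/2 × 1 = 8.785
  Sum = 105.55625 µg/mL·hr
sublingual tablet tail: 7.65/0.261 = 29.310; AUC_ev,0→∞ = 105.55625 + 29.310 = 134.86625 µg/mL·hr
F = (AUC_ev/D_ev)/(AUC_iv/D_iv) = (134.86625/7.5)/(271.491/5) = 17.9822/54.2982 = 0.3312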